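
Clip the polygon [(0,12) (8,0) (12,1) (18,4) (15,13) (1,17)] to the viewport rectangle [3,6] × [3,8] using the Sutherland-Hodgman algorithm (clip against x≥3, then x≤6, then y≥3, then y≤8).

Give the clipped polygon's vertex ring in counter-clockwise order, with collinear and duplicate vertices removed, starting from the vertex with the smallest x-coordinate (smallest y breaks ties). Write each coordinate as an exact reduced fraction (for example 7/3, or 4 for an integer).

Clipped polygon: [(3,15/2) (6,3) (6,8) (3,8)]

1. After x ≥ 3: [(3,15/2) (8,0) (12,1) (18,4) (15,13) (3,115/7)]
2. After x ≤ 6: [(3,15/2) (6,3) (6,109/7) (3,115/7)]
3. After y ≥ 3: [(3,15/2) (6,3) (6,109/7) (3,115/7)]
4. After y ≤ 8: [(3,8) (3,15/2) (6,3) (6,8)]
5. Canonical ring: [(3,15/2) (6,3) (6,8) (3,8)]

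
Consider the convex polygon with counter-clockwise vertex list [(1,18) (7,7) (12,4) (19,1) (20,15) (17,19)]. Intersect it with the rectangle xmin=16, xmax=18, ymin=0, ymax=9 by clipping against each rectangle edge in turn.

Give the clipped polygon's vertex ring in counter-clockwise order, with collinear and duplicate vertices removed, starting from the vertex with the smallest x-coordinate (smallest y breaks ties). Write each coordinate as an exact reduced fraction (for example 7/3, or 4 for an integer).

Clipped polygon: [(16,16/7) (18,10/7) (18,9) (16,9)]

1. After x ≥ 16: [(16,303/16) (16,16/7) (19,1) (20,15) (17,19)]
2. After x ≤ 18: [(16,303/16) (16,16/7) (18,10/7) (18,53/3) (17,19)]
3. After y ≥ 0: [(16,303/16) (16,16/7) (18,10/7) (18,53/3) (17,19)]
4. After y ≤ 9: [(16,9) (16,16/7) (18,10/7) (18,9)]
5. Canonical ring: [(16,16/7) (18,10/7) (18,9) (16,9)]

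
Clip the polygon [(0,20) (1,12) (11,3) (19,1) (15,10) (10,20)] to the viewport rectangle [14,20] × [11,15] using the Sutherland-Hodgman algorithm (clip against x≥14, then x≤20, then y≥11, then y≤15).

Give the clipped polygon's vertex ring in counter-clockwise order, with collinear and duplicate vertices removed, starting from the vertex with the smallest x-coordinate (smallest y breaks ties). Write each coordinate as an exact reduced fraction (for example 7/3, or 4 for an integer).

1. After x ≥ 14: [(14,9/4) (19,1) (15,10) (14,12)]
2. After x ≤ 20: [(14,9/4) (19,1) (15,10) (14,12)]
3. After y ≥ 11: [(14,11) (29/2,11) (14,12)]
4. After y ≤ 15: [(14,11) (29/2,11) (14,12)]
5. Canonical ring: [(14,11) (29/2,11) (14,12)]

Clipped polygon: [(14,11) (29/2,11) (14,12)]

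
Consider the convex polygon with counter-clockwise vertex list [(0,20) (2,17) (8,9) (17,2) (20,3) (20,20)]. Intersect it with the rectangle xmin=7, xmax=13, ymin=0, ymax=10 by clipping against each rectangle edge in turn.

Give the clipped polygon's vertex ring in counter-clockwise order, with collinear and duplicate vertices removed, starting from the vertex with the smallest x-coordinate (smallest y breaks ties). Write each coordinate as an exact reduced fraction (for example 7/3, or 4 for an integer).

Clipped polygon: [(29/4,10) (8,9) (13,46/9) (13,10)]

1. After x ≥ 7: [(7,20) (7,31/3) (8,9) (17,2) (20,3) (20,20)]
2. After x ≤ 13: [(13,20) (7,20) (7,31/3) (8,9) (13,46/9)]
3. After y ≥ 0: [(13,20) (7,20) (7,31/3) (8,9) (13,46/9)]
4. After y ≤ 10: [(13,10) (29/4,10) (8,9) (13,46/9)]
5. Canonical ring: [(29/4,10) (8,9) (13,46/9) (13,10)]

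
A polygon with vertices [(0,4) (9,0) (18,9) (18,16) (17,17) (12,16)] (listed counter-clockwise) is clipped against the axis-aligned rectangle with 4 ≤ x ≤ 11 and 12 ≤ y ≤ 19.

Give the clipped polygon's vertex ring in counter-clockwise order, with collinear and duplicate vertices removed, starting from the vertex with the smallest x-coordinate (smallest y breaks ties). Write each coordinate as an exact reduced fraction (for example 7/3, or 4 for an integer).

Clipped polygon: [(8,12) (11,12) (11,15)]

1. After x ≥ 4: [(4,8) (4,20/9) (9,0) (18,9) (18,16) (17,17) (12,16)]
2. After x ≤ 11: [(11,15) (4,8) (4,20/9) (9,0) (11,2)]
3. After y ≥ 12: [(11,12) (11,15) (8,12)]
4. After y ≤ 19: [(11,12) (11,15) (8,12)]
5. Canonical ring: [(8,12) (11,12) (11,15)]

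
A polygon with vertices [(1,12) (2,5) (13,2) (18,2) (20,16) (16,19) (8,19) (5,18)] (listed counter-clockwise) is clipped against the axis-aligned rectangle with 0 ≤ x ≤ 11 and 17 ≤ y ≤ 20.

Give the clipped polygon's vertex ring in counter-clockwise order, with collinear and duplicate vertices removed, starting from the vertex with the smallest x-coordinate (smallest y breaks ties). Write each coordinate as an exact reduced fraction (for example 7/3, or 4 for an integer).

1. After x ≥ 0: [(1,12) (2,5) (13,2) (18,2) (20,16) (16,19) (8,19) (5,18)]
2. After x ≤ 11: [(1,12) (2,5) (11,28/11) (11,19) (8,19) (5,18)]
3. After y ≥ 17: [(13/3,17) (11,17) (11,19) (8,19) (5,18)]
4. After y ≤ 20: [(13/3,17) (11,17) (11,19) (8,19) (5,18)]
5. Canonical ring: [(13/3,17) (11,17) (11,19) (8,19) (5,18)]

Clipped polygon: [(13/3,17) (11,17) (11,19) (8,19) (5,18)]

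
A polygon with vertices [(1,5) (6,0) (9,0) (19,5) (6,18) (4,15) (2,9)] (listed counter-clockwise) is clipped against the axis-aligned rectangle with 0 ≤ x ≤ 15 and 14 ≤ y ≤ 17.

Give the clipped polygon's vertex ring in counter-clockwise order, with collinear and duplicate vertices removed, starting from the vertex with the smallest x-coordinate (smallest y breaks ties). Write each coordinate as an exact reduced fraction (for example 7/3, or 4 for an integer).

Clipped polygon: [(11/3,14) (10,14) (7,17) (16/3,17) (4,15)]

1. After x ≥ 0: [(1,5) (6,0) (9,0) (19,5) (6,18) (4,15) (2,9)]
2. After x ≤ 15: [(1,5) (6,0) (9,0) (15,3) (15,9) (6,18) (4,15) (2,9)]
3. After y ≥ 14: [(10,14) (6,18) (4,15) (11/3,14)]
4. After y ≤ 17: [(10,14) (7,17) (16/3,17) (4,15) (11/3,14)]
5. Canonical ring: [(11/3,14) (10,14) (7,17) (16/3,17) (4,15)]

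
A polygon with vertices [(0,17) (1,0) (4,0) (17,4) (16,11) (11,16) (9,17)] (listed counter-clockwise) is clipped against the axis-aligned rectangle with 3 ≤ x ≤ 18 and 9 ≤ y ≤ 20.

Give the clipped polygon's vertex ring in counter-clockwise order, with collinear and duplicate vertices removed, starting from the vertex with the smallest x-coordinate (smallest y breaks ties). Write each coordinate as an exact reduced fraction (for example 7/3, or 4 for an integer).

Clipped polygon: [(3,9) (114/7,9) (16,11) (11,16) (9,17) (3,17)]

1. After x ≥ 3: [(3,17) (3,0) (4,0) (17,4) (16,11) (11,16) (9,17)]
2. After x ≤ 18: [(3,17) (3,0) (4,0) (17,4) (16,11) (11,16) (9,17)]
3. After y ≥ 9: [(3,17) (3,9) (114/7,9) (16,11) (11,16) (9,17)]
4. After y ≤ 20: [(3,17) (3,9) (114/7,9) (16,11) (11,16) (9,17)]
5. Canonical ring: [(3,9) (114/7,9) (16,11) (11,16) (9,17) (3,17)]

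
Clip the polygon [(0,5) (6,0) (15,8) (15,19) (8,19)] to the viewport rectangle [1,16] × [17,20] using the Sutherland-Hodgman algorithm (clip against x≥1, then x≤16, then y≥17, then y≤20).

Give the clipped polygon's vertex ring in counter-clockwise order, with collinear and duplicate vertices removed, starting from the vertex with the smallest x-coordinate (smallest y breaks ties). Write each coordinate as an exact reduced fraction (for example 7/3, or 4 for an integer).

1. After x ≥ 1: [(1,27/4) (1,25/6) (6,0) (15,8) (15,19) (8,19)]
2. After x ≤ 16: [(1,27/4) (1,25/6) (6,0) (15,8) (15,19) (8,19)]
3. After y ≥ 17: [(48/7,17) (15,17) (15,19) (8,19)]
4. After y ≤ 20: [(48/7,17) (15,17) (15,19) (8,19)]
5. Canonical ring: [(48/7,17) (15,17) (15,19) (8,19)]

Clipped polygon: [(48/7,17) (15,17) (15,19) (8,19)]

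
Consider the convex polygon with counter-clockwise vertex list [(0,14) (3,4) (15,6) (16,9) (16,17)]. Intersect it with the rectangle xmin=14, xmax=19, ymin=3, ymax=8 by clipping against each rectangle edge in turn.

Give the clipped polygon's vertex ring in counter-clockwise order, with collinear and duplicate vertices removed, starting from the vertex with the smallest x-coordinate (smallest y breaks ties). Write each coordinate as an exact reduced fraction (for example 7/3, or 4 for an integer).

Clipped polygon: [(14,35/6) (15,6) (47/3,8) (14,8)]

1. After x ≥ 14: [(14,133/8) (14,35/6) (15,6) (16,9) (16,17)]
2. After x ≤ 19: [(14,133/8) (14,35/6) (15,6) (16,9) (16,17)]
3. After y ≥ 3: [(14,133/8) (14,35/6) (15,6) (16,9) (16,17)]
4. After y ≤ 8: [(14,8) (14,35/6) (15,6) (47/3,8)]
5. Canonical ring: [(14,35/6) (15,6) (47/3,8) (14,8)]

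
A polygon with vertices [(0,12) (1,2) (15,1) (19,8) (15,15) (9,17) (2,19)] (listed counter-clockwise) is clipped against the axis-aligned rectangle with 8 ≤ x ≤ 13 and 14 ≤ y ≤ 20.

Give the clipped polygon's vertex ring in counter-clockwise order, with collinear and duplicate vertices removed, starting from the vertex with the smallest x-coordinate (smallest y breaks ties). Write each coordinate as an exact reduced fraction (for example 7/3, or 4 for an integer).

1. After x ≥ 8: [(8,3/2) (15,1) (19,8) (15,15) (9,17) (8,121/7)]
2. After x ≤ 13: [(8,3/2) (13,8/7) (13,47/3) (9,17) (8,121/7)]
3. After y ≥ 14: [(8,14) (13,14) (13,47/3) (9,17) (8,121/7)]
4. After y ≤ 20: [(8,14) (13,14) (13,47/3) (9,17) (8,121/7)]
5. Canonical ring: [(8,14) (13,14) (13,47/3) (9,17) (8,121/7)]

Clipped polygon: [(8,14) (13,14) (13,47/3) (9,17) (8,121/7)]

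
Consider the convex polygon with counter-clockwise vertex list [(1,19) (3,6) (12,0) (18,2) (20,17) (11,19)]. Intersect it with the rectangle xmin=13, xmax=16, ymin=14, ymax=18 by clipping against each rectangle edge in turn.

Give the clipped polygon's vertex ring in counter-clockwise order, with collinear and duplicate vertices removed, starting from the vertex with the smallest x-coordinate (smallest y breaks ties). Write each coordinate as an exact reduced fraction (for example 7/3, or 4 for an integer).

1. After x ≥ 13: [(13,1/3) (18,2) (20,17) (13,167/9)]
2. After x ≤ 16: [(13,1/3) (16,4/3) (16,161/9) (13,167/9)]
3. After y ≥ 14: [(13,14) (16,14) (16,161/9) (13,167/9)]
4. After y ≤ 18: [(13,18) (13,14) (16,14) (16,161/9) (31/2,18)]
5. Canonical ring: [(13,14) (16,14) (16,161/9) (31/2,18) (13,18)]

Clipped polygon: [(13,14) (16,14) (16,161/9) (31/2,18) (13,18)]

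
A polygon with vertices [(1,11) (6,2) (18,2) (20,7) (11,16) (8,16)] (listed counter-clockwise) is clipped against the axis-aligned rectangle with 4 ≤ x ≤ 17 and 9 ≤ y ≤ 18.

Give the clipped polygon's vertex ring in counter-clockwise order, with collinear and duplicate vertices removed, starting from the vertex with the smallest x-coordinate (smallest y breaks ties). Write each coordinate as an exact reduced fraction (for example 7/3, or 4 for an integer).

Clipped polygon: [(4,9) (17,9) (17,10) (11,16) (8,16) (4,92/7)]

1. After x ≥ 4: [(4,92/7) (4,28/5) (6,2) (18,2) (20,7) (11,16) (8,16)]
2. After x ≤ 17: [(4,92/7) (4,28/5) (6,2) (17,2) (17,10) (11,16) (8,16)]
3. After y ≥ 9: [(4,92/7) (4,9) (17,9) (17,10) (11,16) (8,16)]
4. After y ≤ 18: [(4,92/7) (4,9) (17,9) (17,10) (11,16) (8,16)]
5. Canonical ring: [(4,9) (17,9) (17,10) (11,16) (8,16) (4,92/7)]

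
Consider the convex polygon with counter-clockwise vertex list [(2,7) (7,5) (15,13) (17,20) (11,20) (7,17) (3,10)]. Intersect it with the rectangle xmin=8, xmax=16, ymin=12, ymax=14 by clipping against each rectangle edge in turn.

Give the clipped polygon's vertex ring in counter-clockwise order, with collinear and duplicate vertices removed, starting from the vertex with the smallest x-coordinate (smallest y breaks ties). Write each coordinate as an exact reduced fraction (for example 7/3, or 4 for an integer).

Clipped polygon: [(8,12) (14,12) (15,13) (107/7,14) (8,14)]

1. After x ≥ 8: [(8,6) (15,13) (17,20) (11,20) (8,71/4)]
2. After x ≤ 16: [(8,6) (15,13) (16,33/2) (16,20) (11,20) (8,71/4)]
3. After y ≥ 12: [(8,12) (14,12) (15,13) (16,33/2) (16,20) (11,20) (8,71/4)]
4. After y ≤ 14: [(8,14) (8,12) (14,12) (15,13) (107/7,14)]
5. Canonical ring: [(8,12) (14,12) (15,13) (107/7,14) (8,14)]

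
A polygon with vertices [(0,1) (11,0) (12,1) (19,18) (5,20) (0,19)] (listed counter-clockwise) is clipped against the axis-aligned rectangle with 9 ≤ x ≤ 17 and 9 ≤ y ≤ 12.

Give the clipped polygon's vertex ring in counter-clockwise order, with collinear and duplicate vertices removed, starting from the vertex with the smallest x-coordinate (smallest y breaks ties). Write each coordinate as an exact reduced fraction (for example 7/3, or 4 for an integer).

Clipped polygon: [(9,9) (260/17,9) (281/17,12) (9,12)]

1. After x ≥ 9: [(9,2/11) (11,0) (12,1) (19,18) (9,136/7)]
2. After x ≤ 17: [(9,2/11) (11,0) (12,1) (17,92/7) (17,128/7) (9,136/7)]
3. After y ≥ 9: [(9,9) (260/17,9) (17,92/7) (17,128/7) (9,136/7)]
4. After y ≤ 12: [(9,12) (9,9) (260/17,9) (281/17,12)]
5. Canonical ring: [(9,9) (260/17,9) (281/17,12) (9,12)]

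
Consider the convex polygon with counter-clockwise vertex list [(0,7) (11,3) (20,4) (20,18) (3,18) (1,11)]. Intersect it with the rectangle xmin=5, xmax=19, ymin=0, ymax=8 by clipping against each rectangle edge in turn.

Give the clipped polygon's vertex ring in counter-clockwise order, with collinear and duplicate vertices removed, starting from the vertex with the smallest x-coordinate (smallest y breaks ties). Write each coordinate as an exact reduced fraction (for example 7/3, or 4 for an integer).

1. After x ≥ 5: [(5,57/11) (11,3) (20,4) (20,18) (5,18)]
2. After x ≤ 19: [(5,57/11) (11,3) (19,35/9) (19,18) (5,18)]
3. After y ≥ 0: [(5,57/11) (11,3) (19,35/9) (19,18) (5,18)]
4. After y ≤ 8: [(5,8) (5,57/11) (11,3) (19,35/9) (19,8)]
5. Canonical ring: [(5,57/11) (11,3) (19,35/9) (19,8) (5,8)]

Clipped polygon: [(5,57/11) (11,3) (19,35/9) (19,8) (5,8)]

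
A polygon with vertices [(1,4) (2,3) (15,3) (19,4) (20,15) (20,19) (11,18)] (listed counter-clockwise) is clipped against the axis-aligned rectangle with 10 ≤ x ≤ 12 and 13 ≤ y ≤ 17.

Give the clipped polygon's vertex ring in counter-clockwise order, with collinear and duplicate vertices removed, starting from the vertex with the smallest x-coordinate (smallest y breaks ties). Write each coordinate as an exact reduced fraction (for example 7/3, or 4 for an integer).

Clipped polygon: [(10,13) (12,13) (12,17) (72/7,17) (10,83/5)]

1. After x ≥ 10: [(10,83/5) (10,3) (15,3) (19,4) (20,15) (20,19) (11,18)]
2. After x ≤ 12: [(10,83/5) (10,3) (12,3) (12,163/9) (11,18)]
3. After y ≥ 13: [(10,83/5) (10,13) (12,13) (12,163/9) (11,18)]
4. After y ≤ 17: [(72/7,17) (10,83/5) (10,13) (12,13) (12,17)]
5. Canonical ring: [(10,13) (12,13) (12,17) (72/7,17) (10,83/5)]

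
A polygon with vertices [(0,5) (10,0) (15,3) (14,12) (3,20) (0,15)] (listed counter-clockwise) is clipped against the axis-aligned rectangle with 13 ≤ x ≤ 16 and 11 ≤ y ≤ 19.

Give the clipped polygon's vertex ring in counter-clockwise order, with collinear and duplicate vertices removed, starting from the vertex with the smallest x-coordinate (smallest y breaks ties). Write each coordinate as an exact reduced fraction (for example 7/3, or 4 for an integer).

1. After x ≥ 13: [(13,9/5) (15,3) (14,12) (13,140/11)]
2. After x ≤ 16: [(13,9/5) (15,3) (14,12) (13,140/11)]
3. After y ≥ 11: [(13,11) (127/9,11) (14,12) (13,140/11)]
4. After y ≤ 19: [(13,11) (127/9,11) (14,12) (13,140/11)]
5. Canonical ring: [(13,11) (127/9,11) (14,12) (13,140/11)]

Clipped polygon: [(13,11) (127/9,11) (14,12) (13,140/11)]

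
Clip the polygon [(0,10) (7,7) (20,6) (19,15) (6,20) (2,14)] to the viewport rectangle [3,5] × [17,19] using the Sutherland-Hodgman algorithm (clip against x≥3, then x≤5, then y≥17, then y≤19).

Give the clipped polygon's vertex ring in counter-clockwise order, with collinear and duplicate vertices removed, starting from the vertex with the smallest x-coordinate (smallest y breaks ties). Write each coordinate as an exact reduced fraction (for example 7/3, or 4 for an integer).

Clipped polygon: [(4,17) (5,17) (5,37/2)]

1. After x ≥ 3: [(3,61/7) (7,7) (20,6) (19,15) (6,20) (3,31/2)]
2. After x ≤ 5: [(3,61/7) (5,55/7) (5,37/2) (3,31/2)]
3. After y ≥ 17: [(5,17) (5,37/2) (4,17)]
4. After y ≤ 19: [(5,17) (5,37/2) (4,17)]
5. Canonical ring: [(4,17) (5,17) (5,37/2)]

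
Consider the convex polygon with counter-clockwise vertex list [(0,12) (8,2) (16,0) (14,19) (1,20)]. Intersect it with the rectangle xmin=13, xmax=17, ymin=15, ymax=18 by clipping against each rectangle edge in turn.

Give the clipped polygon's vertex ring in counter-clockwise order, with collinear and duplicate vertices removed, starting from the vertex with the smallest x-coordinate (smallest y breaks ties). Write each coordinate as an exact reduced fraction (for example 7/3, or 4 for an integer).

1. After x ≥ 13: [(13,3/4) (16,0) (14,19) (13,248/13)]
2. After x ≤ 17: [(13,3/4) (16,0) (14,19) (13,248/13)]
3. After y ≥ 15: [(13,15) (274/19,15) (14,19) (13,248/13)]
4. After y ≤ 18: [(13,18) (13,15) (274/19,15) (268/19,18)]
5. Canonical ring: [(13,15) (274/19,15) (268/19,18) (13,18)]

Clipped polygon: [(13,15) (274/19,15) (268/19,18) (13,18)]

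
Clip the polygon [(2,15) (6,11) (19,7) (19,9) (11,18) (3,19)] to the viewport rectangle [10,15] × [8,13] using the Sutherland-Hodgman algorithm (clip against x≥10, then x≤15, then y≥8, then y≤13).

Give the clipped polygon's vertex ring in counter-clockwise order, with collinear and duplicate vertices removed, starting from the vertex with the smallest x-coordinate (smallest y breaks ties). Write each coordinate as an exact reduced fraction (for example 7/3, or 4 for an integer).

1. After x ≥ 10: [(10,127/13) (19,7) (19,9) (11,18) (10,145/8)]
2. After x ≤ 15: [(10,127/13) (15,107/13) (15,27/2) (11,18) (10,145/8)]
3. After y ≥ 8: [(10,127/13) (15,107/13) (15,27/2) (11,18) (10,145/8)]
4. After y ≤ 13: [(10,13) (10,127/13) (15,107/13) (15,13)]
5. Canonical ring: [(10,127/13) (15,107/13) (15,13) (10,13)]

Clipped polygon: [(10,127/13) (15,107/13) (15,13) (10,13)]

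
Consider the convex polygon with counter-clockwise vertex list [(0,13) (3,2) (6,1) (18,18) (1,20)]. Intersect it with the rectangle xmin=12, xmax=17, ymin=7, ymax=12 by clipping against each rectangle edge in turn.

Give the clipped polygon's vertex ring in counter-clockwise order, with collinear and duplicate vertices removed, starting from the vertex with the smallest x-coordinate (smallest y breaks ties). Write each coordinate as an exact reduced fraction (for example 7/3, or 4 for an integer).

1. After x ≥ 12: [(12,19/2) (18,18) (12,318/17)]
2. After x ≤ 17: [(12,19/2) (17,199/12) (17,308/17) (12,318/17)]
3. After y ≥ 7: [(12,19/2) (17,199/12) (17,308/17) (12,318/17)]
4. After y ≤ 12: [(12,12) (12,19/2) (234/17,12)]
5. Canonical ring: [(12,19/2) (234/17,12) (12,12)]

Clipped polygon: [(12,19/2) (234/17,12) (12,12)]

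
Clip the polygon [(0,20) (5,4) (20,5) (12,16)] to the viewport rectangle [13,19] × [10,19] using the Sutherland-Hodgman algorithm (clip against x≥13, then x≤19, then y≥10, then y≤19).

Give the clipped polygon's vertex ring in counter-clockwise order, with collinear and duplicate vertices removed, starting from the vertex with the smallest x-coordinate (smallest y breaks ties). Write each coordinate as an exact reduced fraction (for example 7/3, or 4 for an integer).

1. After x ≥ 13: [(13,68/15) (20,5) (13,117/8)]
2. After x ≤ 19: [(13,68/15) (19,74/15) (19,51/8) (13,117/8)]
3. After y ≥ 10: [(13,10) (180/11,10) (13,117/8)]
4. After y ≤ 19: [(13,10) (180/11,10) (13,117/8)]
5. Canonical ring: [(13,10) (180/11,10) (13,117/8)]

Clipped polygon: [(13,10) (180/11,10) (13,117/8)]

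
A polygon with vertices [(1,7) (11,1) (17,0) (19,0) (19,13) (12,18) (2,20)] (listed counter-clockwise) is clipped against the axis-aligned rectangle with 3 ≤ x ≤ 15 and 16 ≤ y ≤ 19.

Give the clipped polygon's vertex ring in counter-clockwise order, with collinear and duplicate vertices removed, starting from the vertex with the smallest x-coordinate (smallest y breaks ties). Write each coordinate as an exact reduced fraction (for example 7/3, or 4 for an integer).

Clipped polygon: [(3,16) (74/5,16) (12,18) (7,19) (3,19)]

1. After x ≥ 3: [(3,29/5) (11,1) (17,0) (19,0) (19,13) (12,18) (3,99/5)]
2. After x ≤ 15: [(3,29/5) (11,1) (15,1/3) (15,111/7) (12,18) (3,99/5)]
3. After y ≥ 16: [(3,16) (74/5,16) (12,18) (3,99/5)]
4. After y ≤ 19: [(3,19) (3,16) (74/5,16) (12,18) (7,19)]
5. Canonical ring: [(3,16) (74/5,16) (12,18) (7,19) (3,19)]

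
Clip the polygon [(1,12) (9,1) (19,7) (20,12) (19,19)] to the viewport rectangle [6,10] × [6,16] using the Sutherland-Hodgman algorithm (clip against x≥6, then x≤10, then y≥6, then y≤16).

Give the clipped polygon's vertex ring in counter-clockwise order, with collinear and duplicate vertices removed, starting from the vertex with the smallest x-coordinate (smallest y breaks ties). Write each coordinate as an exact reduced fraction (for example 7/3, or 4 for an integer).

1. After x ≥ 6: [(6,251/18) (6,41/8) (9,1) (19,7) (20,12) (19,19)]
2. After x ≤ 10: [(10,31/2) (6,251/18) (6,41/8) (9,1) (10,8/5)]
3. After y ≥ 6: [(10,6) (10,31/2) (6,251/18) (6,6)]
4. After y ≤ 16: [(10,6) (10,31/2) (6,251/18) (6,6)]
5. Canonical ring: [(6,6) (10,6) (10,31/2) (6,251/18)]

Clipped polygon: [(6,6) (10,6) (10,31/2) (6,251/18)]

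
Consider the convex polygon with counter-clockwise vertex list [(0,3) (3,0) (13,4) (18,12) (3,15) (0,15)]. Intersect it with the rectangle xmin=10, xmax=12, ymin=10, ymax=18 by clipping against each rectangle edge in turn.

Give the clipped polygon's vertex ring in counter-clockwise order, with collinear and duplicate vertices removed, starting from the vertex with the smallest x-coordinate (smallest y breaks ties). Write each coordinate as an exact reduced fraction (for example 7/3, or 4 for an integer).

Clipped polygon: [(10,10) (12,10) (12,66/5) (10,68/5)]

1. After x ≥ 10: [(10,14/5) (13,4) (18,12) (10,68/5)]
2. After x ≤ 12: [(10,14/5) (12,18/5) (12,66/5) (10,68/5)]
3. After y ≥ 10: [(10,10) (12,10) (12,66/5) (10,68/5)]
4. After y ≤ 18: [(10,10) (12,10) (12,66/5) (10,68/5)]
5. Canonical ring: [(10,10) (12,10) (12,66/5) (10,68/5)]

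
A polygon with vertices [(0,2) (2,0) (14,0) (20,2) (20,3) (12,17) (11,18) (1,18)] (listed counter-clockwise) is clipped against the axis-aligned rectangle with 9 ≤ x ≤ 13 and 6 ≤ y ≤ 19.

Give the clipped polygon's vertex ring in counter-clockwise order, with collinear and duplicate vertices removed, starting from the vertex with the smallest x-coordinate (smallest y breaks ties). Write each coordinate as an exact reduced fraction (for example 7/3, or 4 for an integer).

Clipped polygon: [(9,6) (13,6) (13,61/4) (12,17) (11,18) (9,18)]

1. After x ≥ 9: [(9,0) (14,0) (20,2) (20,3) (12,17) (11,18) (9,18)]
2. After x ≤ 13: [(9,0) (13,0) (13,61/4) (12,17) (11,18) (9,18)]
3. After y ≥ 6: [(9,6) (13,6) (13,61/4) (12,17) (11,18) (9,18)]
4. After y ≤ 19: [(9,6) (13,6) (13,61/4) (12,17) (11,18) (9,18)]
5. Canonical ring: [(9,6) (13,6) (13,61/4) (12,17) (11,18) (9,18)]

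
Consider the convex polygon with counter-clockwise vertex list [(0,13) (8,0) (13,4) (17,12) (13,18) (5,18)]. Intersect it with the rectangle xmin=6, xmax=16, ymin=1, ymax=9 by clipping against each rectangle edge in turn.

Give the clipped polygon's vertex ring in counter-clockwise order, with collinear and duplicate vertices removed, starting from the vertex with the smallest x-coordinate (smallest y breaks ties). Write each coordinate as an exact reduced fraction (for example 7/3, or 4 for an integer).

1. After x ≥ 6: [(6,13/4) (8,0) (13,4) (17,12) (13,18) (6,18)]
2. After x ≤ 16: [(6,13/4) (8,0) (13,4) (16,10) (16,27/2) (13,18) (6,18)]
3. After y ≥ 1: [(6,13/4) (96/13,1) (37/4,1) (13,4) (16,10) (16,27/2) (13,18) (6,18)]
4. After y ≤ 9: [(6,9) (6,13/4) (96/13,1) (37/4,1) (13,4) (31/2,9)]
5. Canonical ring: [(6,13/4) (96/13,1) (37/4,1) (13,4) (31/2,9) (6,9)]

Clipped polygon: [(6,13/4) (96/13,1) (37/4,1) (13,4) (31/2,9) (6,9)]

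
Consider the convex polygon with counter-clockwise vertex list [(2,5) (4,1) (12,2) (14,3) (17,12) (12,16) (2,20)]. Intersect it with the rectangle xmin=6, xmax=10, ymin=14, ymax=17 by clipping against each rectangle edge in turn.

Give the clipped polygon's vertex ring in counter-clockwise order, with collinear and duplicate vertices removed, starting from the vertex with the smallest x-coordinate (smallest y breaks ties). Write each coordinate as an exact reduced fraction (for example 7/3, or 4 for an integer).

1. After x ≥ 6: [(6,5/4) (12,2) (14,3) (17,12) (12,16) (6,92/5)]
2. After x ≤ 10: [(6,5/4) (10,7/4) (10,84/5) (6,92/5)]
3. After y ≥ 14: [(6,14) (10,14) (10,84/5) (6,92/5)]
4. After y ≤ 17: [(6,17) (6,14) (10,14) (10,84/5) (19/2,17)]
5. Canonical ring: [(6,14) (10,14) (10,84/5) (19/2,17) (6,17)]

Clipped polygon: [(6,14) (10,14) (10,84/5) (19/2,17) (6,17)]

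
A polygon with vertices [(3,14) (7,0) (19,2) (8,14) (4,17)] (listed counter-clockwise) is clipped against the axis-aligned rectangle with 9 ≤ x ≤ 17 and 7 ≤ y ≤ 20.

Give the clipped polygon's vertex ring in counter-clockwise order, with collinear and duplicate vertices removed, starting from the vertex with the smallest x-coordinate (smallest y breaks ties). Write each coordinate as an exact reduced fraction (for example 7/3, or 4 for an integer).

1. After x ≥ 9: [(9,1/3) (19,2) (9,142/11)]
2. After x ≤ 17: [(9,1/3) (17,5/3) (17,46/11) (9,142/11)]
3. After y ≥ 7: [(9,7) (173/12,7) (9,142/11)]
4. After y ≤ 20: [(9,7) (173/12,7) (9,142/11)]
5. Canonical ring: [(9,7) (173/12,7) (9,142/11)]

Clipped polygon: [(9,7) (173/12,7) (9,142/11)]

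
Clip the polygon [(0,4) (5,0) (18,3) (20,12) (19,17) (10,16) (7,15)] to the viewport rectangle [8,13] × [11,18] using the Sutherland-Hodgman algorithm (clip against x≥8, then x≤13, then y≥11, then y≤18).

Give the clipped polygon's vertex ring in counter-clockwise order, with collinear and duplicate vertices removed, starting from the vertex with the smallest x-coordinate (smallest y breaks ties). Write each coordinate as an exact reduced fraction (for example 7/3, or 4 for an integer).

Clipped polygon: [(8,11) (13,11) (13,49/3) (10,16) (8,46/3)]

1. After x ≥ 8: [(8,9/13) (18,3) (20,12) (19,17) (10,16) (8,46/3)]
2. After x ≤ 13: [(8,9/13) (13,24/13) (13,49/3) (10,16) (8,46/3)]
3. After y ≥ 11: [(8,11) (13,11) (13,49/3) (10,16) (8,46/3)]
4. After y ≤ 18: [(8,11) (13,11) (13,49/3) (10,16) (8,46/3)]
5. Canonical ring: [(8,11) (13,11) (13,49/3) (10,16) (8,46/3)]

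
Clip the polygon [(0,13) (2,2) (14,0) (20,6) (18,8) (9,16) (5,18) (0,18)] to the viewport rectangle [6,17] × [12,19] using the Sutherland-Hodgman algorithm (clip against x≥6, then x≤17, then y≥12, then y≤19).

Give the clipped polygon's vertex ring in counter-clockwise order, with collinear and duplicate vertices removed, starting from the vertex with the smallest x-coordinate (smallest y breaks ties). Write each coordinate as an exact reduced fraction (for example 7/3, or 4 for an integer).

Clipped polygon: [(6,12) (27/2,12) (9,16) (6,35/2)]

1. After x ≥ 6: [(6,4/3) (14,0) (20,6) (18,8) (9,16) (6,35/2)]
2. After x ≤ 17: [(6,4/3) (14,0) (17,3) (17,80/9) (9,16) (6,35/2)]
3. After y ≥ 12: [(6,12) (27/2,12) (9,16) (6,35/2)]
4. After y ≤ 19: [(6,12) (27/2,12) (9,16) (6,35/2)]
5. Canonical ring: [(6,12) (27/2,12) (9,16) (6,35/2)]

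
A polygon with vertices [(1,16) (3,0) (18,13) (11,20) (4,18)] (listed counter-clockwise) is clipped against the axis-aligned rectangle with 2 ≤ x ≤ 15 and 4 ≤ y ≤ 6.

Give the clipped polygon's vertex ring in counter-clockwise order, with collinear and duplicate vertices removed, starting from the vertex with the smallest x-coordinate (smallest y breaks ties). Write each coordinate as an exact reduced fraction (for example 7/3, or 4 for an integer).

Clipped polygon: [(9/4,6) (5/2,4) (99/13,4) (129/13,6)]

1. After x ≥ 2: [(2,50/3) (2,8) (3,0) (18,13) (11,20) (4,18)]
2. After x ≤ 15: [(2,50/3) (2,8) (3,0) (15,52/5) (15,16) (11,20) (4,18)]
3. After y ≥ 4: [(2,50/3) (2,8) (5/2,4) (99/13,4) (15,52/5) (15,16) (11,20) (4,18)]
4. After y ≤ 6: [(9/4,6) (5/2,4) (99/13,4) (129/13,6)]
5. Canonical ring: [(9/4,6) (5/2,4) (99/13,4) (129/13,6)]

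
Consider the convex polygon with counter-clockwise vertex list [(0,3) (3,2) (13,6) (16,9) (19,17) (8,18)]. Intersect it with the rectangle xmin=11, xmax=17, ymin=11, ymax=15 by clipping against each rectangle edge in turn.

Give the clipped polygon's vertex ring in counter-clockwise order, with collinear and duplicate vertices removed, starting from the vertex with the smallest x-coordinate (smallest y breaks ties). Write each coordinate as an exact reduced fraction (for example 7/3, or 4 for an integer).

1. After x ≥ 11: [(11,26/5) (13,6) (16,9) (19,17) (11,195/11)]
2. After x ≤ 17: [(11,26/5) (13,6) (16,9) (17,35/3) (17,189/11) (11,195/11)]
3. After y ≥ 11: [(11,11) (67/4,11) (17,35/3) (17,189/11) (11,195/11)]
4. After y ≤ 15: [(11,15) (11,11) (67/4,11) (17,35/3) (17,15)]
5. Canonical ring: [(11,11) (67/4,11) (17,35/3) (17,15) (11,15)]

Clipped polygon: [(11,11) (67/4,11) (17,35/3) (17,15) (11,15)]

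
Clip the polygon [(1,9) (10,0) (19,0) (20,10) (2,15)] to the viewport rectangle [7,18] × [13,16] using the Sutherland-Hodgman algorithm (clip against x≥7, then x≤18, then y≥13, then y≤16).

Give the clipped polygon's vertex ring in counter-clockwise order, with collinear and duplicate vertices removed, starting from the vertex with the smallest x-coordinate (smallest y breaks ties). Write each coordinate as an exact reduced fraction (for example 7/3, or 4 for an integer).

Clipped polygon: [(7,13) (46/5,13) (7,245/18)]

1. After x ≥ 7: [(7,3) (10,0) (19,0) (20,10) (7,245/18)]
2. After x ≤ 18: [(7,3) (10,0) (18,0) (18,95/9) (7,245/18)]
3. After y ≥ 13: [(7,13) (46/5,13) (7,245/18)]
4. After y ≤ 16: [(7,13) (46/5,13) (7,245/18)]
5. Canonical ring: [(7,13) (46/5,13) (7,245/18)]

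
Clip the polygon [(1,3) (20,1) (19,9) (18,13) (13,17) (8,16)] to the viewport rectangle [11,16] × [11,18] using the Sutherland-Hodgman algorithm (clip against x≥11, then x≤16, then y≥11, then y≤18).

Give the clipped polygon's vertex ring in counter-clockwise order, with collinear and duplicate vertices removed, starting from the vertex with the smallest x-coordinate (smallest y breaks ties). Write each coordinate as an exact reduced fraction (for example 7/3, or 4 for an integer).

1. After x ≥ 11: [(11,37/19) (20,1) (19,9) (18,13) (13,17) (11,83/5)]
2. After x ≤ 16: [(11,37/19) (16,27/19) (16,73/5) (13,17) (11,83/5)]
3. After y ≥ 11: [(11,11) (16,11) (16,73/5) (13,17) (11,83/5)]
4. After y ≤ 18: [(11,11) (16,11) (16,73/5) (13,17) (11,83/5)]
5. Canonical ring: [(11,11) (16,11) (16,73/5) (13,17) (11,83/5)]

Clipped polygon: [(11,11) (16,11) (16,73/5) (13,17) (11,83/5)]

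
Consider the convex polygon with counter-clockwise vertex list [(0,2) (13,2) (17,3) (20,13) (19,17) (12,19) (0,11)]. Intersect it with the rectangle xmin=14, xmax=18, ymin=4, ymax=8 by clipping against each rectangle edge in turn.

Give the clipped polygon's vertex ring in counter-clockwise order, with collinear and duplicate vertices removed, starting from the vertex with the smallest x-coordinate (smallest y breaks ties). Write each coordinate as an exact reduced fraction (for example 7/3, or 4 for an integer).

1. After x ≥ 14: [(14,9/4) (17,3) (20,13) (19,17) (14,129/7)]
2. After x ≤ 18: [(14,9/4) (17,3) (18,19/3) (18,121/7) (14,129/7)]
3. After y ≥ 4: [(14,4) (173/10,4) (18,19/3) (18,121/7) (14,129/7)]
4. After y ≤ 8: [(14,8) (14,4) (173/10,4) (18,19/3) (18,8)]
5. Canonical ring: [(14,4) (173/10,4) (18,19/3) (18,8) (14,8)]

Clipped polygon: [(14,4) (173/10,4) (18,19/3) (18,8) (14,8)]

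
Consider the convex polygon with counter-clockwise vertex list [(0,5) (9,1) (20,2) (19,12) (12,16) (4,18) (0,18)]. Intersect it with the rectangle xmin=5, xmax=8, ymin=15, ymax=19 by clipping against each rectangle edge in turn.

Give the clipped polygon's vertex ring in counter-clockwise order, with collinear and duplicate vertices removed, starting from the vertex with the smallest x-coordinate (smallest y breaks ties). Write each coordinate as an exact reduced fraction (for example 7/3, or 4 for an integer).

Clipped polygon: [(5,15) (8,15) (8,17) (5,71/4)]

1. After x ≥ 5: [(5,25/9) (9,1) (20,2) (19,12) (12,16) (5,71/4)]
2. After x ≤ 8: [(5,25/9) (8,13/9) (8,17) (5,71/4)]
3. After y ≥ 15: [(5,15) (8,15) (8,17) (5,71/4)]
4. After y ≤ 19: [(5,15) (8,15) (8,17) (5,71/4)]
5. Canonical ring: [(5,15) (8,15) (8,17) (5,71/4)]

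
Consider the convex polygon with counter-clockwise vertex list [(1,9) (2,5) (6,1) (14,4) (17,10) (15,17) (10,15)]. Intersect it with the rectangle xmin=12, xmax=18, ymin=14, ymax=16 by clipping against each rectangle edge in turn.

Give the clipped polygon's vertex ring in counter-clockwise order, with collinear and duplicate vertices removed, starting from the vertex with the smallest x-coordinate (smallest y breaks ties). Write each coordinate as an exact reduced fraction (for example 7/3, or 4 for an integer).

Clipped polygon: [(12,14) (111/7,14) (107/7,16) (25/2,16) (12,79/5)]

1. After x ≥ 12: [(12,13/4) (14,4) (17,10) (15,17) (12,79/5)]
2. After x ≤ 18: [(12,13/4) (14,4) (17,10) (15,17) (12,79/5)]
3. After y ≥ 14: [(12,14) (111/7,14) (15,17) (12,79/5)]
4. After y ≤ 16: [(12,14) (111/7,14) (107/7,16) (25/2,16) (12,79/5)]
5. Canonical ring: [(12,14) (111/7,14) (107/7,16) (25/2,16) (12,79/5)]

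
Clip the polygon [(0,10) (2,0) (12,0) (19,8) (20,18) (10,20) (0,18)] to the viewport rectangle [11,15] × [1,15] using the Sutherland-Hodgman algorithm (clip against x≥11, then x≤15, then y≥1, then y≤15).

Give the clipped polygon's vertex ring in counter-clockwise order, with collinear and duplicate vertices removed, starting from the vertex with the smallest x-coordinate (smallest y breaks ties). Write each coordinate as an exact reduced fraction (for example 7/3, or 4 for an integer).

Clipped polygon: [(11,1) (103/8,1) (15,24/7) (15,15) (11,15)]

1. After x ≥ 11: [(11,0) (12,0) (19,8) (20,18) (11,99/5)]
2. After x ≤ 15: [(11,0) (12,0) (15,24/7) (15,19) (11,99/5)]
3. After y ≥ 1: [(11,1) (103/8,1) (15,24/7) (15,19) (11,99/5)]
4. After y ≤ 15: [(11,15) (11,1) (103/8,1) (15,24/7) (15,15)]
5. Canonical ring: [(11,1) (103/8,1) (15,24/7) (15,15) (11,15)]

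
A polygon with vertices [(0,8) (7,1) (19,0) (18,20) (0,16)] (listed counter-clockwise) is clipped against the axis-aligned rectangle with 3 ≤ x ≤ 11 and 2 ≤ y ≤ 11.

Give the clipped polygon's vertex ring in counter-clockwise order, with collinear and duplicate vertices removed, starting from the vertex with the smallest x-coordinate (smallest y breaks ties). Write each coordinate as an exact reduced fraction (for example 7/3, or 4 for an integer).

Clipped polygon: [(3,5) (6,2) (11,2) (11,11) (3,11)]

1. After x ≥ 3: [(3,5) (7,1) (19,0) (18,20) (3,50/3)]
2. After x ≤ 11: [(3,5) (7,1) (11,2/3) (11,166/9) (3,50/3)]
3. After y ≥ 2: [(3,5) (6,2) (11,2) (11,166/9) (3,50/3)]
4. After y ≤ 11: [(3,11) (3,5) (6,2) (11,2) (11,11)]
5. Canonical ring: [(3,5) (6,2) (11,2) (11,11) (3,11)]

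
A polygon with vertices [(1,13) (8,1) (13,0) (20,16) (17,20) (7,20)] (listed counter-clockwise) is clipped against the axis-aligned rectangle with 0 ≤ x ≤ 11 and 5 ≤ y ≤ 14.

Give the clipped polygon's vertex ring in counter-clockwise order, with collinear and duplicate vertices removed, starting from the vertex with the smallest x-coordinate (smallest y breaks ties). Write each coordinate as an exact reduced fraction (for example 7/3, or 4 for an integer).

1. After x ≥ 0: [(1,13) (8,1) (13,0) (20,16) (17,20) (7,20)]
2. After x ≤ 11: [(1,13) (8,1) (11,2/5) (11,20) (7,20)]
3. After y ≥ 5: [(1,13) (17/3,5) (11,5) (11,20) (7,20)]
4. After y ≤ 14: [(13/7,14) (1,13) (17/3,5) (11,5) (11,14)]
5. Canonical ring: [(1,13) (17/3,5) (11,5) (11,14) (13/7,14)]

Clipped polygon: [(1,13) (17/3,5) (11,5) (11,14) (13/7,14)]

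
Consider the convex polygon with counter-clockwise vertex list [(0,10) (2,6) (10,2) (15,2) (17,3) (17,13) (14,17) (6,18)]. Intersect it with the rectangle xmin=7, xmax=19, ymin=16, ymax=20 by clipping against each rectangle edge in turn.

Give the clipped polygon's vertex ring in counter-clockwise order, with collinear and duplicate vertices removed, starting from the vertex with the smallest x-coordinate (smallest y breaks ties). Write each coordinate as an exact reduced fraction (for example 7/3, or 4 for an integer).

1. After x ≥ 7: [(7,7/2) (10,2) (15,2) (17,3) (17,13) (14,17) (7,143/8)]
2. After x ≤ 19: [(7,7/2) (10,2) (15,2) (17,3) (17,13) (14,17) (7,143/8)]
3. After y ≥ 16: [(7,16) (59/4,16) (14,17) (7,143/8)]
4. After y ≤ 20: [(7,16) (59/4,16) (14,17) (7,143/8)]
5. Canonical ring: [(7,16) (59/4,16) (14,17) (7,143/8)]

Clipped polygon: [(7,16) (59/4,16) (14,17) (7,143/8)]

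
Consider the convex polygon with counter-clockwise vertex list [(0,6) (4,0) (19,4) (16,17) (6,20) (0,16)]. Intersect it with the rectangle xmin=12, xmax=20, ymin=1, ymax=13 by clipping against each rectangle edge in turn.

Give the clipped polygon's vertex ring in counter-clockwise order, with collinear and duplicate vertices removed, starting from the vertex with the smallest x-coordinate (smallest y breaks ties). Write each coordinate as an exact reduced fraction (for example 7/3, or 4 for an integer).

1. After x ≥ 12: [(12,32/15) (19,4) (16,17) (12,91/5)]
2. After x ≤ 20: [(12,32/15) (19,4) (16,17) (12,91/5)]
3. After y ≥ 1: [(12,32/15) (19,4) (16,17) (12,91/5)]
4. After y ≤ 13: [(12,13) (12,32/15) (19,4) (220/13,13)]
5. Canonical ring: [(12,32/15) (19,4) (220/13,13) (12,13)]

Clipped polygon: [(12,32/15) (19,4) (220/13,13) (12,13)]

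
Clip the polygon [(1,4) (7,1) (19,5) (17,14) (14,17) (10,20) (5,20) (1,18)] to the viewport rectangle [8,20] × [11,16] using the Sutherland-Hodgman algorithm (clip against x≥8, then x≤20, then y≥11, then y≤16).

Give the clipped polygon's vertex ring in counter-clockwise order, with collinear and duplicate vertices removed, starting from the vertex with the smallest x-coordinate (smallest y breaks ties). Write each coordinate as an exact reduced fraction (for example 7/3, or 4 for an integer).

Clipped polygon: [(8,11) (53/3,11) (17,14) (15,16) (8,16)]

1. After x ≥ 8: [(8,4/3) (19,5) (17,14) (14,17) (10,20) (8,20)]
2. After x ≤ 20: [(8,4/3) (19,5) (17,14) (14,17) (10,20) (8,20)]
3. After y ≥ 11: [(8,11) (53/3,11) (17,14) (14,17) (10,20) (8,20)]
4. After y ≤ 16: [(8,16) (8,11) (53/3,11) (17,14) (15,16)]
5. Canonical ring: [(8,11) (53/3,11) (17,14) (15,16) (8,16)]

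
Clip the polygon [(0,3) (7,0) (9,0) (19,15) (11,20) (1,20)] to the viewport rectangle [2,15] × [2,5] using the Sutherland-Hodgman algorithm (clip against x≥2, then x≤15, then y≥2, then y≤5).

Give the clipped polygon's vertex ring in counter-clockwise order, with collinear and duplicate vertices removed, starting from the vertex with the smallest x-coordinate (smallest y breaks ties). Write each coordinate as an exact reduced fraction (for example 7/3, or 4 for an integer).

1. After x ≥ 2: [(2,15/7) (7,0) (9,0) (19,15) (11,20) (2,20)]
2. After x ≤ 15: [(2,15/7) (7,0) (9,0) (15,9) (15,35/2) (11,20) (2,20)]
3. After y ≥ 2: [(2,15/7) (7/3,2) (31/3,2) (15,9) (15,35/2) (11,20) (2,20)]
4. After y ≤ 5: [(2,5) (2,15/7) (7/3,2) (31/3,2) (37/3,5)]
5. Canonical ring: [(2,15/7) (7/3,2) (31/3,2) (37/3,5) (2,5)]

Clipped polygon: [(2,15/7) (7/3,2) (31/3,2) (37/3,5) (2,5)]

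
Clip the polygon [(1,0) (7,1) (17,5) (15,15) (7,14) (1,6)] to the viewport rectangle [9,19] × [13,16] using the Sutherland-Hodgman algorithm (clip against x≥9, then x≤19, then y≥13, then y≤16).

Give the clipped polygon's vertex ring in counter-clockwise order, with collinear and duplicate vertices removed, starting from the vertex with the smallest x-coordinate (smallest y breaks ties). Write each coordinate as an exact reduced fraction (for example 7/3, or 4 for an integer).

Clipped polygon: [(9,13) (77/5,13) (15,15) (9,57/4)]

1. After x ≥ 9: [(9,9/5) (17,5) (15,15) (9,57/4)]
2. After x ≤ 19: [(9,9/5) (17,5) (15,15) (9,57/4)]
3. After y ≥ 13: [(9,13) (77/5,13) (15,15) (9,57/4)]
4. After y ≤ 16: [(9,13) (77/5,13) (15,15) (9,57/4)]
5. Canonical ring: [(9,13) (77/5,13) (15,15) (9,57/4)]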